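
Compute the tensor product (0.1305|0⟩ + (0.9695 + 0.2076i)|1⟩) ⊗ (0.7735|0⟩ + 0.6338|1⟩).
0.1009|00⟩ + 0.08271|01⟩ + (0.7499 + 0.1606i)|10⟩ + (0.6145 + 0.1316i)|11⟩

amp(|b₁b₂…⟩) = product of the factor amplitudes for bits b₁, b₂, …; only kets whose every factor amplitude is nonzero survive.
|00⟩: (0.1305)(0.7735) = 0.1009
|01⟩: (0.1305)(0.6338) = 0.08271
|10⟩: (0.9695 + 0.2076i)(0.7735) = (0.7499 + 0.1606i)
|11⟩: (0.9695 + 0.2076i)(0.6338) = (0.6145 + 0.1316i)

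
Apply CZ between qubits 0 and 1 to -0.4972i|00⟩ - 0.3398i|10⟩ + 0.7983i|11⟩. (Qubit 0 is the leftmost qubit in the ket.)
-0.4972i|00⟩ - 0.3398i|10⟩ - 0.7983i|11⟩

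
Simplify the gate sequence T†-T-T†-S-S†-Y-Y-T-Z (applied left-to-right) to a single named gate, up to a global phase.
Z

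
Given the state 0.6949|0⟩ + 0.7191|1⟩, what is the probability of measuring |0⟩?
0.4829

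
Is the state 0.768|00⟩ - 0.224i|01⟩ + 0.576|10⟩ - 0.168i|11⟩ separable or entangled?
Separable

Writing the state as a|00⟩ + b|01⟩ + c|10⟩ + d|11⟩, it is a product state iff ad − bc = 0.
Here (a, b, c, d) = (0.768, -0.224i, 0.576, -0.168i): ad − bc = (0.768)(-0.168i) − (-0.224i)(0.576) = 0, so the state is separable.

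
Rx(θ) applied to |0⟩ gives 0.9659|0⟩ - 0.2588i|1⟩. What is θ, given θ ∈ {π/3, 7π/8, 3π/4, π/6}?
π/6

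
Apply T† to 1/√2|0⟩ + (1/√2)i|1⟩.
1/√2|0⟩ + (1/2 + (1/2)i)|1⟩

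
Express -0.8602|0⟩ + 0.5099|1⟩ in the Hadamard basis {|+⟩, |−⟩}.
-0.2477|+⟩ - 0.9688|−⟩

With |ψ⟩ = α|0⟩ + β|1⟩, the Hadamard-basis coefficients are ⟨+|ψ⟩ = (α + β)/√2 and ⟨−|ψ⟩ = (α − β)/√2.
Here α = -0.8602, β = 0.5099: (α + β)/√2 = -0.2477, (α − β)/√2 = -0.9688.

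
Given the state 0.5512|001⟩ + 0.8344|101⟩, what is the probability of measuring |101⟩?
0.6962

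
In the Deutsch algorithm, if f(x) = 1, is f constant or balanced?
Constant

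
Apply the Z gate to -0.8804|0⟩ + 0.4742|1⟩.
-0.8804|0⟩ - 0.4742|1⟩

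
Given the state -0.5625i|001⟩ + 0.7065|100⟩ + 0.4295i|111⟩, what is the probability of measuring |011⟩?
0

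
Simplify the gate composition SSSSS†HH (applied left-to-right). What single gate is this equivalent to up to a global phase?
S†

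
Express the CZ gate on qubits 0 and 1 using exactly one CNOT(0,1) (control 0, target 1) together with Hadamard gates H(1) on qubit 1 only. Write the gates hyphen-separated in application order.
H(1)-CNOT(0,1)-H(1)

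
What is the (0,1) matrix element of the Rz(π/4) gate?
0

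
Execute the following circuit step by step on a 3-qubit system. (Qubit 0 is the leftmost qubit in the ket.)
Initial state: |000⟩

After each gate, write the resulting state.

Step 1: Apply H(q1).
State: 1/√2|000⟩ + 1/√2|010⟩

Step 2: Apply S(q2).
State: 1/√2|000⟩ + 1/√2|010⟩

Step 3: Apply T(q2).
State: 1/√2|000⟩ + 1/√2|010⟩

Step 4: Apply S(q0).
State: 1/√2|000⟩ + 1/√2|010⟩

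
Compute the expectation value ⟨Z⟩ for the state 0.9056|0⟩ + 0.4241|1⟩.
0.6403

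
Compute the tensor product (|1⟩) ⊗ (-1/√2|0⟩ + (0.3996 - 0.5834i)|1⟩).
-1/√2|10⟩ + (0.3996 - 0.5834i)|11⟩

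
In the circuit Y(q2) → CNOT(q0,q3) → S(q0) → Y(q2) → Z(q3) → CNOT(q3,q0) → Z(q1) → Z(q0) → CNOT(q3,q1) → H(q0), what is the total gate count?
10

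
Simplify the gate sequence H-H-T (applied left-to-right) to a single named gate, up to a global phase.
T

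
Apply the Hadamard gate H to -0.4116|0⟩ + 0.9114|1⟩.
0.3534|0⟩ - 0.9355|1⟩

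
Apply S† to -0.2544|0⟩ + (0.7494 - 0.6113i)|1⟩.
-0.2544|0⟩ + (-0.6113 - 0.7494i)|1⟩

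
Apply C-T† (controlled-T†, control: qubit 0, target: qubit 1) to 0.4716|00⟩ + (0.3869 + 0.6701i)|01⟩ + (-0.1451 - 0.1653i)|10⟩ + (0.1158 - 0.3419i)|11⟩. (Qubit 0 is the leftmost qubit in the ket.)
0.4716|00⟩ + (0.3869 + 0.6701i)|01⟩ + (-0.1451 - 0.1653i)|10⟩ + (-0.1599 - 0.3236i)|11⟩

C-T† leaves the control-|0⟩ kets |00⟩, |01⟩ unchanged and applies T† to qubit 1 on the control-|1⟩ pair (|10⟩, |11⟩).
T† = [[1, 0], [0, (1/√2 - (1/√2)i)]].
With a = amp(|10⟩) = (-0.1451 - 0.1653i) and b = amp(|11⟩) = (0.1158 - 0.3419i):
new amp(|10⟩) = (1)·a = (-0.1451 - 0.1653i)
new amp(|11⟩) = (1/√2 - (1/√2)i)·b = (-0.1599 - 0.3236i)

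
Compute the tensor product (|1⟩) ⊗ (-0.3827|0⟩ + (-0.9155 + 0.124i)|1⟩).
-0.3827|10⟩ + (-0.9155 + 0.124i)|11⟩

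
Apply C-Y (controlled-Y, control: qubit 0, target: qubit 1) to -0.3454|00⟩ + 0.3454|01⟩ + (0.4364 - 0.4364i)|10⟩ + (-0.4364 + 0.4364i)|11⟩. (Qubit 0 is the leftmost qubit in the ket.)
-0.3454|00⟩ + 0.3454|01⟩ + (0.4364 + 0.4364i)|10⟩ + (0.4364 + 0.4364i)|11⟩

C-Y leaves the control-|0⟩ kets |00⟩, |01⟩ unchanged and applies Y to qubit 1 on the control-|1⟩ pair (|10⟩, |11⟩).
Y = [[0, -i], [i, 0]].
With a = amp(|10⟩) = (0.4364 - 0.4364i) and b = amp(|11⟩) = (-0.4364 + 0.4364i):
new amp(|10⟩) = (-i)·b = (0.4364 + 0.4364i)
new amp(|11⟩) = (i)·a = (0.4364 + 0.4364i)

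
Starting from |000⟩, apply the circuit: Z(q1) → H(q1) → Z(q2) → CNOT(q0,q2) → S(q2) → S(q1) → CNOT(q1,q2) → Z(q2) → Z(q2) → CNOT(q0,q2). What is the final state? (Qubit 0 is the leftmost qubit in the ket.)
1/√2|000⟩ + (1/√2)i|011⟩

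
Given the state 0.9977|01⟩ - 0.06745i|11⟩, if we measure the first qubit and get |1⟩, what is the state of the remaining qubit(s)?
-i|1⟩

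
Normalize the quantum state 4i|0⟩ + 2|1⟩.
0.8944i|0⟩ + 1/√5|1⟩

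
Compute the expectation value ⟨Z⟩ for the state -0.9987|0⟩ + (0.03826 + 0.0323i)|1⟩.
0.9949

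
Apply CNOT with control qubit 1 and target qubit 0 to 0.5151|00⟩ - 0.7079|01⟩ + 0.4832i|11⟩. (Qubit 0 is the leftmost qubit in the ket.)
0.5151|00⟩ + 0.4832i|01⟩ - 0.7079|11⟩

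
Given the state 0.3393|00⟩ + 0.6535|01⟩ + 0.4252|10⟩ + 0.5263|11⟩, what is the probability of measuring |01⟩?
0.4271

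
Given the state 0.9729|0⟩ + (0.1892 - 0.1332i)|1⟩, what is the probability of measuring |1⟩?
0.05354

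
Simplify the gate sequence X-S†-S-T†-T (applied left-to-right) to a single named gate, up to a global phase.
X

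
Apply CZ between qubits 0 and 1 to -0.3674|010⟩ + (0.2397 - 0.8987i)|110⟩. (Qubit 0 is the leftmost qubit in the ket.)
-0.3674|010⟩ + (-0.2397 + 0.8987i)|110⟩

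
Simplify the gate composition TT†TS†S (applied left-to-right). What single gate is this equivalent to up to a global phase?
T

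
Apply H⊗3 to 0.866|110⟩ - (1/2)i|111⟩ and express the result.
(0.3062 - 0.1768i)|000⟩ + (0.3062 + 0.1768i)|001⟩ + (-0.3062 + 0.1768i)|010⟩ + (-0.3062 - 0.1768i)|011⟩ + (-0.3062 + 0.1768i)|100⟩ + (-0.3062 - 0.1768i)|101⟩ + (0.3062 - 0.1768i)|110⟩ + (0.3062 + 0.1768i)|111⟩

H⊗3 gives amp(|y⟩) = (1/2√2) Σ_x (−1)^(x·y) amp(|x⟩), where x·y is the number of positions in which both x and y have a 1.
|000⟩: (0.866 - (1/2)i)/(2√2) = (0.3062 - 0.1768i)
|001⟩: (0.866 + (1/2)i)/(2√2) = (0.3062 + 0.1768i)
|010⟩: (-0.866 + (1/2)i)/(2√2) = (-0.3062 + 0.1768i)
|011⟩: (-0.866 - (1/2)i)/(2√2) = (-0.3062 - 0.1768i)
|100⟩: (-0.866 + (1/2)i)/(2√2) = (-0.3062 + 0.1768i)
|101⟩: (-0.866 - (1/2)i)/(2√2) = (-0.3062 - 0.1768i)
|110⟩: (0.866 - (1/2)i)/(2√2) = (0.3062 - 0.1768i)
|111⟩: (0.866 + (1/2)i)/(2√2) = (0.3062 + 0.1768i)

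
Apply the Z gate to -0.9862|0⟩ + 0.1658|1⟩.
-0.9862|0⟩ - 0.1658|1⟩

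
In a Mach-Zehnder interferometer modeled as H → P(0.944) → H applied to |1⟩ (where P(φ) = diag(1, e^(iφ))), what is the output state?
(0.2067 - 0.405i)|0⟩ + (0.7933 + 0.405i)|1⟩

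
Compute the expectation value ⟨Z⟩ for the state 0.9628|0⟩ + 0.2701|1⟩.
0.854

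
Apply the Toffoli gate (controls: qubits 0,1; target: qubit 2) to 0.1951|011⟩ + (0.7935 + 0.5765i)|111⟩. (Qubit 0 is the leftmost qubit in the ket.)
0.1951|011⟩ + (0.7935 + 0.5765i)|110⟩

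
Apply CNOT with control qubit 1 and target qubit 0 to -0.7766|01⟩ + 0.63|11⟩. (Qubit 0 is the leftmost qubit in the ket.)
0.63|01⟩ - 0.7766|11⟩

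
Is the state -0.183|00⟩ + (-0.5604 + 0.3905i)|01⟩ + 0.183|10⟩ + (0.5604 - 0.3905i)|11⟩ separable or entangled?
Separable

Writing the state as a|00⟩ + b|01⟩ + c|10⟩ + d|11⟩, it is a product state iff ad − bc = 0.
Here (a, b, c, d) = (-0.183, (-0.5604 + 0.3905i), 0.183, (0.5604 - 0.3905i)): ad − bc = (-0.183)(0.5604 - 0.3905i) − (-0.5604 + 0.3905i)(0.183) = 0, so the state is separable.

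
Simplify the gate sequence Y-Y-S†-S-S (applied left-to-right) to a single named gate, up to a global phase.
S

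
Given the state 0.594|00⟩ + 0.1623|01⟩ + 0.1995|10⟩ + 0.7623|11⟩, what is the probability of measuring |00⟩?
0.3528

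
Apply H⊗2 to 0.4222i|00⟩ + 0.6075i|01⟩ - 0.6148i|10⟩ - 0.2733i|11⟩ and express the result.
0.0708i|00⟩ - 0.2634i|01⟩ + 0.9589i|10⟩ + 0.0781i|11⟩

H⊗2 gives amp(|y⟩) = (1/2) Σ_x (−1)^(x·y) amp(|x⟩), where x·y is the number of positions in which both x and y have a 1.
|00⟩: (0.4222i + 0.6075i - 0.6148i - 0.2733i)/2 = 0.0708i
|01⟩: (0.4222i - 0.6075i - 0.6148i + 0.2733i)/2 = -0.2634i
|10⟩: (0.4222i + 0.6075i + 0.6148i + 0.2733i)/2 = 0.9589i
|11⟩: (0.4222i - 0.6075i + 0.6148i - 0.2733i)/2 = 0.0781i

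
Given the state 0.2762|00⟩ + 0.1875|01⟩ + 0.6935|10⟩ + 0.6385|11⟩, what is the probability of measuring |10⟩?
0.4809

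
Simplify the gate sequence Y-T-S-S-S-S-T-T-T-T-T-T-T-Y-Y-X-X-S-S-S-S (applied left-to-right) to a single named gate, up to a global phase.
Y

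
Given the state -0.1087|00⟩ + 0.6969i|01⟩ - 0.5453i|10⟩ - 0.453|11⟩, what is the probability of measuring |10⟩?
0.2974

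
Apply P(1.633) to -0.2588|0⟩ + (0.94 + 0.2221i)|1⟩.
-0.2588|0⟩ + (-0.2801 + 0.9244i)|1⟩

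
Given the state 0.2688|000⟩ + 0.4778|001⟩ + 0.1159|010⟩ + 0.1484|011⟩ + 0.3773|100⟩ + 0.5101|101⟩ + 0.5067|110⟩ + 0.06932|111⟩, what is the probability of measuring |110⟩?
0.2567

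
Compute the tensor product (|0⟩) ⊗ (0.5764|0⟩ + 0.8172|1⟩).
0.5764|00⟩ + 0.8172|01⟩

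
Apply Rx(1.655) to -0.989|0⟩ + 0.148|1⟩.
(-0.6693 - 0.109i)|0⟩ + (0.1002 + 0.7281i)|1⟩

Rx(1.655) = [[cos(θ/2), −i·sin(θ/2)], [−i·sin(θ/2), cos(θ/2)]]; θ = 1.655, cos(θ/2) ≈ 0.676718, sin(θ/2) ≈ 0.736242.
With a = amp(|0⟩) = -0.989 and b = amp(|1⟩) = 0.148:
new amp(|0⟩) = (0.676718)·a + (-0.736242i)·b = (-0.6693 - 0.109i)
new amp(|1⟩) = (-0.736242i)·a + (0.676718)·b = (0.1002 + 0.7281i)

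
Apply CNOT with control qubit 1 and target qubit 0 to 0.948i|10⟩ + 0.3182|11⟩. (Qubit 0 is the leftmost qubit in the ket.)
0.3182|01⟩ + 0.948i|10⟩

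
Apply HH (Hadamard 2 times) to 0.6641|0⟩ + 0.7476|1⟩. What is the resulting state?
0.6641|0⟩ + 0.7476|1⟩

H² = I, so an even number of Hadamards cancels: H^2 = I and the state is unchanged.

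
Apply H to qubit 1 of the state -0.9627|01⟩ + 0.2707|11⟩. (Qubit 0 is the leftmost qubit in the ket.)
-0.6807|00⟩ + 0.6807|01⟩ + 0.1914|10⟩ - 0.1914|11⟩

H on qubit 1 mixes each pair of kets that differ only in qubit 1: amplitudes (a, b) of (|…0…⟩, |…1…⟩) become ((a + b)/√2, (a − b)/√2). Kets absent from the input have amplitude 0.
(|00⟩, |01⟩): (a, b) = (0, -0.9627) → (-0.6807, 0.6807)
(|10⟩, |11⟩): (a, b) = (0, 0.2707) → (0.1914, -0.1914)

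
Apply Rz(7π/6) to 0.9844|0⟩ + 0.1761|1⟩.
(-0.2548 - 0.9509i)|0⟩ + (-0.04558 + 0.1701i)|1⟩

Rz(7π/6) = [[e^(−iθ/2), 0], [0, e^(iθ/2)]] with e^(±iθ/2) = cos(θ/2) ± i·sin(θ/2); θ = 7π/6, cos(θ/2) ≈ -0.258819, sin(θ/2) ≈ 0.965926.
With a = amp(|0⟩) = 0.9844 and b = amp(|1⟩) = 0.1761:
new amp(|0⟩) = (-0.258819 - 0.965926i)·a = (-0.2548 - 0.9509i)
new amp(|1⟩) = (-0.258819 + 0.965926i)·b = (-0.04558 + 0.1701i)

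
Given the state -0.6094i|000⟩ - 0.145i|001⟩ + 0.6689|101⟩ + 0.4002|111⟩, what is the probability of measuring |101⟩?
0.4474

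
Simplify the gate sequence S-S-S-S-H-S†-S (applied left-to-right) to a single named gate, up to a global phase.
H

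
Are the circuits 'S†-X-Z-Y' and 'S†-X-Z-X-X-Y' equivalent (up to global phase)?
Yes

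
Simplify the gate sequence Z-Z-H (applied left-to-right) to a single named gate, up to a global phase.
H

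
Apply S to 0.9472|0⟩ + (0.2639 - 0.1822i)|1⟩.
0.9472|0⟩ + (0.1822 + 0.2639i)|1⟩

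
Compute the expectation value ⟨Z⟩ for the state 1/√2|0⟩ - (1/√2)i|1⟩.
0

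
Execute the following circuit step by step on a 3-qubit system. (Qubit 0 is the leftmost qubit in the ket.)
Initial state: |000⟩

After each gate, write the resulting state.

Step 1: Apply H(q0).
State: 1/√2|000⟩ + 1/√2|100⟩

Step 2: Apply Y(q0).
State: -(1/√2)i|000⟩ + (1/√2)i|100⟩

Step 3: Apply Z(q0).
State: -(1/√2)i|000⟩ - (1/√2)i|100⟩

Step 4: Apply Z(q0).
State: -(1/√2)i|000⟩ + (1/√2)i|100⟩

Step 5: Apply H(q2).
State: -(1/2)i|000⟩ - (1/2)i|001⟩ + (1/2)i|100⟩ + (1/2)i|101⟩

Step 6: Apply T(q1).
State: -(1/2)i|000⟩ - (1/2)i|001⟩ + (1/2)i|100⟩ + (1/2)i|101⟩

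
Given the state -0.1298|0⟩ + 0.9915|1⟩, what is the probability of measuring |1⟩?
0.9831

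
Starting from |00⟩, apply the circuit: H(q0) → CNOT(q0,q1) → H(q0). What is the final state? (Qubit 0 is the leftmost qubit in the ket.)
1/2|00⟩ + 1/2|01⟩ + 1/2|10⟩ - 1/2|11⟩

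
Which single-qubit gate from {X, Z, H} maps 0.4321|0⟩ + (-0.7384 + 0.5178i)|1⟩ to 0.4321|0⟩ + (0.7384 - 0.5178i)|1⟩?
Z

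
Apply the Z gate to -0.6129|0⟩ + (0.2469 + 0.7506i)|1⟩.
-0.6129|0⟩ + (-0.2469 - 0.7506i)|1⟩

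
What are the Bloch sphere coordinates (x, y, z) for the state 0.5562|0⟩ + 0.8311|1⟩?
(0.9245, 0, -0.3814)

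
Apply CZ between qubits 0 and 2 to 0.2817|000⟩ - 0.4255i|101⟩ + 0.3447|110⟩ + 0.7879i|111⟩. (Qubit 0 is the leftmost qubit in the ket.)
0.2817|000⟩ + 0.4255i|101⟩ + 0.3447|110⟩ - 0.7879i|111⟩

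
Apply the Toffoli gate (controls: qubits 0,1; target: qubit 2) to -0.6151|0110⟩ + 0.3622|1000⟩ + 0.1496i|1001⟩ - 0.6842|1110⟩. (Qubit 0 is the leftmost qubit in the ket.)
-0.6151|0110⟩ + 0.3622|1000⟩ + 0.1496i|1001⟩ - 0.6842|1100⟩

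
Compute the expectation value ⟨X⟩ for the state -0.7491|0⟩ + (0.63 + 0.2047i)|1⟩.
-0.9439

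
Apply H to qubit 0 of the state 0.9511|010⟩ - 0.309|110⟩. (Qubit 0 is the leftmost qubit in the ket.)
0.454|010⟩ + 0.891|110⟩

H on qubit 0 mixes each pair of kets that differ only in qubit 0: amplitudes (a, b) of (|…0…⟩, |…1…⟩) become ((a + b)/√2, (a − b)/√2). Kets absent from the input have amplitude 0.
(|010⟩, |110⟩): (a, b) = (0.9511, -0.309) → (0.454, 0.891)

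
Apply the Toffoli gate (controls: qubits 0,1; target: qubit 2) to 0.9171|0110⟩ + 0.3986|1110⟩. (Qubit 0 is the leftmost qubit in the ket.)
0.9171|0110⟩ + 0.3986|1100⟩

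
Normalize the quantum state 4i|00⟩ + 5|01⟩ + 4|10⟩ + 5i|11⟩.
0.4417i|00⟩ + 0.5522|01⟩ + 0.4417|10⟩ + 0.5522i|11⟩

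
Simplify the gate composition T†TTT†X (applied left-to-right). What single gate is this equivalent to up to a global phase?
X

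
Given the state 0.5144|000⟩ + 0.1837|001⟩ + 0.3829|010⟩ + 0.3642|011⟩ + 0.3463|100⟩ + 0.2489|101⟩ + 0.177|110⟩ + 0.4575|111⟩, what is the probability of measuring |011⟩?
0.1326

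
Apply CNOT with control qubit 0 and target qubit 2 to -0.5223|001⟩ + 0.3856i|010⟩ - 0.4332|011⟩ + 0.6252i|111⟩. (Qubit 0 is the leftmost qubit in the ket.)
-0.5223|001⟩ + 0.3856i|010⟩ - 0.4332|011⟩ + 0.6252i|110⟩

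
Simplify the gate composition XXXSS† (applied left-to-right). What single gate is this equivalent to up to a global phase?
X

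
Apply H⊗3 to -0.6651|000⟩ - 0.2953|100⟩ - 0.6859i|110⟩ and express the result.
(-0.3396 - 0.2425i)|000⟩ + (-0.3396 - 0.2425i)|001⟩ + (-0.3396 + 0.2425i)|010⟩ + (-0.3396 + 0.2425i)|011⟩ + (-0.1307 + 0.2425i)|100⟩ + (-0.1307 + 0.2425i)|101⟩ + (-0.1307 - 0.2425i)|110⟩ + (-0.1307 - 0.2425i)|111⟩

H⊗3 gives amp(|y⟩) = (1/2√2) Σ_x (−1)^(x·y) amp(|x⟩), where x·y is the number of positions in which both x and y have a 1.
|000⟩: (-0.6651 - 0.2953 - 0.6859i)/(2√2) = (-0.3396 - 0.2425i)
|001⟩: (-0.6651 - 0.2953 - 0.6859i)/(2√2) = (-0.3396 - 0.2425i)
|010⟩: (-0.6651 - 0.2953 + 0.6859i)/(2√2) = (-0.3396 + 0.2425i)
|011⟩: (-0.6651 - 0.2953 + 0.6859i)/(2√2) = (-0.3396 + 0.2425i)
|100⟩: (-0.6651 + 0.2953 + 0.6859i)/(2√2) = (-0.1307 + 0.2425i)
|101⟩: (-0.6651 + 0.2953 + 0.6859i)/(2√2) = (-0.1307 + 0.2425i)
|110⟩: (-0.6651 + 0.2953 - 0.6859i)/(2√2) = (-0.1307 - 0.2425i)
|111⟩: (-0.6651 + 0.2953 - 0.6859i)/(2√2) = (-0.1307 - 0.2425i)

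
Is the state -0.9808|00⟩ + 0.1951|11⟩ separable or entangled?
Entangled

Writing the state as a|00⟩ + b|01⟩ + c|10⟩ + d|11⟩, it is a product state iff ad − bc = 0.
Here (a, b, c, d) = (-0.9808, 0, 0, 0.1951): ad − bc = (-0.9808)(0.1951) − (0)(0) = -0.1914 ≠ 0, so the state is entangled.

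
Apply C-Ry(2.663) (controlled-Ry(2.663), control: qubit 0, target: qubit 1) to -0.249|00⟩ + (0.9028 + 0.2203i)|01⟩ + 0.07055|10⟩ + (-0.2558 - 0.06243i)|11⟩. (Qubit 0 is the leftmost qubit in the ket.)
-0.249|00⟩ + (0.9028 + 0.2203i)|01⟩ + (0.2652 + 0.06065i)|10⟩ + (0.00791 - 0.0148i)|11⟩

C-Ry(2.663) leaves the control-|0⟩ kets |00⟩, |01⟩ unchanged and applies Ry(2.663) to qubit 1 on the control-|1⟩ pair (|10⟩, |11⟩).
Ry(2.663) = [[cos(θ/2), −sin(θ/2)], [sin(θ/2), cos(θ/2)]]; θ = 2.663, cos(θ/2) ≈ 0.237019, sin(θ/2) ≈ 0.971505.
With a = amp(|10⟩) = 0.07055 and b = amp(|11⟩) = (-0.2558 - 0.06243i):
new amp(|10⟩) = (0.237019)·a + (-0.971505)·b = (0.2652 + 0.06065i)
new amp(|11⟩) = (0.971505)·a + (0.237019)·b = (0.00791 - 0.0148i)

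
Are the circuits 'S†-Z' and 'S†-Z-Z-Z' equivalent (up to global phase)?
Yes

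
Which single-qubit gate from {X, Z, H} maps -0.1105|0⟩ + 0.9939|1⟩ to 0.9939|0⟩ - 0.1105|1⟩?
X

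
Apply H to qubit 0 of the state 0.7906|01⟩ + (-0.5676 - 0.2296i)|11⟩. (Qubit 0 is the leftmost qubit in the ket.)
(0.1577 - 0.1624i)|01⟩ + (0.9604 + 0.1624i)|11⟩

H on qubit 0 mixes each pair of kets that differ only in qubit 0: amplitudes (a, b) of (|…0…⟩, |…1…⟩) become ((a + b)/√2, (a − b)/√2). Kets absent from the input have amplitude 0.
(|01⟩, |11⟩): (a, b) = (0.7906, (-0.5676 - 0.2296i)) → ((0.1577 - 0.1624i), (0.9604 + 0.1624i))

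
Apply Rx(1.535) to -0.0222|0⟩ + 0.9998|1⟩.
(-0.01598 - 0.6942i)|0⟩ + (0.7195 + 0.01541i)|1⟩

Rx(1.535) = [[cos(θ/2), −i·sin(θ/2)], [−i·sin(θ/2), cos(θ/2)]]; θ = 1.535, cos(θ/2) ≈ 0.719649, sin(θ/2) ≈ 0.694338.
With a = amp(|0⟩) = -0.0222 and b = amp(|1⟩) = 0.9998:
new amp(|0⟩) = (0.719649)·a + (-0.694338i)·b = (-0.01598 - 0.6942i)
new amp(|1⟩) = (-0.694338i)·a + (0.719649)·b = (0.7195 + 0.01541i)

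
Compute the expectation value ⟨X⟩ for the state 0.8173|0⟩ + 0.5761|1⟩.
0.9417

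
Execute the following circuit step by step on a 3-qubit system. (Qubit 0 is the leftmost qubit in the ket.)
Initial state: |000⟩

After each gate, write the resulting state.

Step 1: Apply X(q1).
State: |010⟩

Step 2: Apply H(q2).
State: 1/√2|010⟩ + 1/√2|011⟩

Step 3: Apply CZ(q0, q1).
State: 1/√2|010⟩ + 1/√2|011⟩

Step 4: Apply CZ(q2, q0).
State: 1/√2|010⟩ + 1/√2|011⟩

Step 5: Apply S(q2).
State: 1/√2|010⟩ + (1/√2)i|011⟩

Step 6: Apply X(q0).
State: 1/√2|110⟩ + (1/√2)i|111⟩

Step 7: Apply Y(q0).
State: -(1/√2)i|010⟩ + 1/√2|011⟩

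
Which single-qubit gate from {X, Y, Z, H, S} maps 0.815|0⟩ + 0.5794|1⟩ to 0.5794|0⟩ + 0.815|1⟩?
X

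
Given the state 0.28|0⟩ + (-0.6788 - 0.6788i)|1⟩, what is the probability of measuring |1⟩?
0.9215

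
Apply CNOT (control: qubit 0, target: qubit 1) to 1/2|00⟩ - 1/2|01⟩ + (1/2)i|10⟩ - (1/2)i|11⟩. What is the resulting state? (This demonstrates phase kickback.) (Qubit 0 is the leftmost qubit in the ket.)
1/2|00⟩ - 1/2|01⟩ - (1/2)i|10⟩ + (1/2)i|11⟩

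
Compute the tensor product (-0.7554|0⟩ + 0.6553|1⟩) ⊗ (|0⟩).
-0.7554|00⟩ + 0.6553|10⟩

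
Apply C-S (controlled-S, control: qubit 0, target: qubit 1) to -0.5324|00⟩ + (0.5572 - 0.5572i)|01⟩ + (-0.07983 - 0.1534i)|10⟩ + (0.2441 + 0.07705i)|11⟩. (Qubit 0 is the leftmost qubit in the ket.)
-0.5324|00⟩ + (0.5572 - 0.5572i)|01⟩ + (-0.07983 - 0.1534i)|10⟩ + (-0.07705 + 0.2441i)|11⟩

C-S leaves the control-|0⟩ kets |00⟩, |01⟩ unchanged and applies S to qubit 1 on the control-|1⟩ pair (|10⟩, |11⟩).
S = [[1, 0], [0, i]].
With a = amp(|10⟩) = (-0.07983 - 0.1534i) and b = amp(|11⟩) = (0.2441 + 0.07705i):
new amp(|10⟩) = (1)·a = (-0.07983 - 0.1534i)
new amp(|11⟩) = (i)·b = (-0.07705 + 0.2441i)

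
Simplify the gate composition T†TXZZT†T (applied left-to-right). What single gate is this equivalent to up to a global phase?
X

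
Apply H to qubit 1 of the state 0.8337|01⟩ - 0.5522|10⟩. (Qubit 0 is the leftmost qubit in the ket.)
0.5895|00⟩ - 0.5895|01⟩ - 0.3905|10⟩ - 0.3905|11⟩

H on qubit 1 mixes each pair of kets that differ only in qubit 1: amplitudes (a, b) of (|…0…⟩, |…1…⟩) become ((a + b)/√2, (a − b)/√2). Kets absent from the input have amplitude 0.
(|00⟩, |01⟩): (a, b) = (0, 0.8337) → (0.5895, -0.5895)
(|10⟩, |11⟩): (a, b) = (-0.5522, 0) → (-0.3905, -0.3905)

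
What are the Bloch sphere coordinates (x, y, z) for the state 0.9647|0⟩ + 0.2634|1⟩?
(0.5082, 0, 0.8613)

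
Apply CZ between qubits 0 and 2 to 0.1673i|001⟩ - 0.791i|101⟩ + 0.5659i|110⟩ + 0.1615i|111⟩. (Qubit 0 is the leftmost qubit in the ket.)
0.1673i|001⟩ + 0.791i|101⟩ + 0.5659i|110⟩ - 0.1615i|111⟩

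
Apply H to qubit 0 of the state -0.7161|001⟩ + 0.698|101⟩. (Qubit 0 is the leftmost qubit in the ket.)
-0.0128|001⟩ - 0.9999|101⟩

H on qubit 0 mixes each pair of kets that differ only in qubit 0: amplitudes (a, b) of (|…0…⟩, |…1…⟩) become ((a + b)/√2, (a − b)/√2). Kets absent from the input have amplitude 0.
(|001⟩, |101⟩): (a, b) = (-0.7161, 0.698) → (-0.0128, -0.9999)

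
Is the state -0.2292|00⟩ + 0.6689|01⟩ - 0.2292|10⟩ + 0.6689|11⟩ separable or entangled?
Separable

Writing the state as a|00⟩ + b|01⟩ + c|10⟩ + d|11⟩, it is a product state iff ad − bc = 0.
Here (a, b, c, d) = (-0.2292, 0.6689, -0.2292, 0.6689): ad − bc = (-0.2292)(0.6689) − (0.6689)(-0.2292) = 0, so the state is separable.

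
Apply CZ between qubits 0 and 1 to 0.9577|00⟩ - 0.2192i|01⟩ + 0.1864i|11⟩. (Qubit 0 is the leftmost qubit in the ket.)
0.9577|00⟩ - 0.2192i|01⟩ - 0.1864i|11⟩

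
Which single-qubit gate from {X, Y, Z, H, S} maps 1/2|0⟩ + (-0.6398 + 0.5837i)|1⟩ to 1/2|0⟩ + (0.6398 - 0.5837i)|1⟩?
Z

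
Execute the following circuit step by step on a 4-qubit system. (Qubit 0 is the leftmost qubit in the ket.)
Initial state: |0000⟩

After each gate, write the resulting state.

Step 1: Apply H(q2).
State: 1/√2|0000⟩ + 1/√2|0010⟩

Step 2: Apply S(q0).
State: 1/√2|0000⟩ + 1/√2|0010⟩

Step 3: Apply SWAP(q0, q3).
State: 1/√2|0000⟩ + 1/√2|0010⟩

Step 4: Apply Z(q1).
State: 1/√2|0000⟩ + 1/√2|0010⟩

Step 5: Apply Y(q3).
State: (1/√2)i|0001⟩ + (1/√2)i|0011⟩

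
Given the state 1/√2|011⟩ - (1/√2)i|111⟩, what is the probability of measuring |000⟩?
0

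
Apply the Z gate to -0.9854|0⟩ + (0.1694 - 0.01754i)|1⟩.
-0.9854|0⟩ + (-0.1694 + 0.01754i)|1⟩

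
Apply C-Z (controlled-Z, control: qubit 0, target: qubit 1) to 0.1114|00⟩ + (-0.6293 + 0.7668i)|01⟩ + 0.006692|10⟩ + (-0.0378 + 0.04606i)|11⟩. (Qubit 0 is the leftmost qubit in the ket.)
0.1114|00⟩ + (-0.6293 + 0.7668i)|01⟩ + 0.006692|10⟩ + (0.0378 - 0.04606i)|11⟩

C-Z leaves the control-|0⟩ kets |00⟩, |01⟩ unchanged and applies Z to qubit 1 on the control-|1⟩ pair (|10⟩, |11⟩).
Z = [[1, 0], [0, -1]].
With a = amp(|10⟩) = 0.006692 and b = amp(|11⟩) = (-0.0378 + 0.04606i):
new amp(|10⟩) = (1)·a = 0.006692
new amp(|11⟩) = (-1)·b = (0.0378 - 0.04606i)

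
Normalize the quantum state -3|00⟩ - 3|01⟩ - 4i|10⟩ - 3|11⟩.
-0.4575|00⟩ - 0.4575|01⟩ - 0.61i|10⟩ - 0.4575|11⟩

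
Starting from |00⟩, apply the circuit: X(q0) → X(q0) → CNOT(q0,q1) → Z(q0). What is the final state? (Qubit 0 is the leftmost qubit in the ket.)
|00⟩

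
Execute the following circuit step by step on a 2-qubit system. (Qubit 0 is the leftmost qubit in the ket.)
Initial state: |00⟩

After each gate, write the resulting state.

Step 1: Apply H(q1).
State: 1/√2|00⟩ + 1/√2|01⟩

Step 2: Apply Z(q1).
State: 1/√2|00⟩ - 1/√2|01⟩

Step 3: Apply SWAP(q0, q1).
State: 1/√2|00⟩ - 1/√2|10⟩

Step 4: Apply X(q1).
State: 1/√2|01⟩ - 1/√2|11⟩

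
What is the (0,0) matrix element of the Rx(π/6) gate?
0.9659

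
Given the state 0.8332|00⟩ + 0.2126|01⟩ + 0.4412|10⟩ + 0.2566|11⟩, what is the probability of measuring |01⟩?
0.0452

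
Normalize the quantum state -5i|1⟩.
-i|1⟩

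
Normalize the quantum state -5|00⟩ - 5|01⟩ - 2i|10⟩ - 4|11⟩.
-0.5976|00⟩ - 0.5976|01⟩ - 0.239i|10⟩ - 0.4781|11⟩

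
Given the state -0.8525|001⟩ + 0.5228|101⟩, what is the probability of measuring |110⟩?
0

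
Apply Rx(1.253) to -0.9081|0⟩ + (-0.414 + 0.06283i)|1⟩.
(-0.6988 + 0.2427i)|0⟩ + (-0.3354 + 0.5833i)|1⟩

Rx(1.253) = [[cos(θ/2), −i·sin(θ/2)], [−i·sin(θ/2), cos(θ/2)]]; θ = 1.253, cos(θ/2) ≈ 0.810085, sin(θ/2) ≈ 0.586313.
With a = amp(|0⟩) = -0.9081 and b = amp(|1⟩) = (-0.414 + 0.06283i):
new amp(|0⟩) = (0.810085)·a + (-0.586313i)·b = (-0.6988 + 0.2427i)
new amp(|1⟩) = (-0.586313i)·a + (0.810085)·b = (-0.3354 + 0.5833i)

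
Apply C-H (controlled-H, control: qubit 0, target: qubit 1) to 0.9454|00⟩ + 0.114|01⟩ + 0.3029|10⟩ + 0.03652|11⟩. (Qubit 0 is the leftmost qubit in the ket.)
0.9454|00⟩ + 0.114|01⟩ + 0.24|10⟩ + 0.1884|11⟩

C-H leaves the control-|0⟩ kets |00⟩, |01⟩ unchanged and applies H to qubit 1 on the control-|1⟩ pair (|10⟩, |11⟩).
H = [[1/√2, 1/√2], [1/√2, -1/√2]].
With a = amp(|10⟩) = 0.3029 and b = amp(|11⟩) = 0.03652:
new amp(|10⟩) = (1/√2)·a + (1/√2)·b = 0.24
new amp(|11⟩) = (1/√2)·a + (-1/√2)·b = 0.1884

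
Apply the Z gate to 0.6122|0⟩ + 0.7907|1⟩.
0.6122|0⟩ - 0.7907|1⟩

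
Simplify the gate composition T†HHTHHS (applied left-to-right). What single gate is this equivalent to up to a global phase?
S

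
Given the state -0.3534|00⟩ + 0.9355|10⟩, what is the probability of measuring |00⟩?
0.1249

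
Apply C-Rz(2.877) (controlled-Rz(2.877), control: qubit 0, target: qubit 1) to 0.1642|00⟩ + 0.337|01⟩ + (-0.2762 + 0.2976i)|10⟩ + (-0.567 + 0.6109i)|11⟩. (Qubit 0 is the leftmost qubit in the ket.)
0.1642|00⟩ + 0.337|01⟩ + (0.2586 + 0.313i)|10⟩ + (-0.6804 - 0.4815i)|11⟩

C-Rz(2.877) leaves the control-|0⟩ kets |00⟩, |01⟩ unchanged and applies Rz(2.877) to qubit 1 on the control-|1⟩ pair (|10⟩, |11⟩).
Rz(2.877) = [[e^(−iθ/2), 0], [0, e^(iθ/2)]] with e^(±iθ/2) = cos(θ/2) ± i·sin(θ/2); θ = 2.877, cos(θ/2) ≈ 0.131911, sin(θ/2) ≈ 0.991262.
With a = amp(|10⟩) = (-0.2762 + 0.2976i) and b = amp(|11⟩) = (-0.567 + 0.6109i):
new amp(|10⟩) = (0.131911 - 0.991262i)·a = (0.2586 + 0.313i)
new amp(|11⟩) = (0.131911 + 0.991262i)·b = (-0.6804 - 0.4815i)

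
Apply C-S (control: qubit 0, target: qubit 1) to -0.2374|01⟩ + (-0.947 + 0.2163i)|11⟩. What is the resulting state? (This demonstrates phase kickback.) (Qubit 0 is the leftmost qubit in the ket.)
-0.2374|01⟩ + (-0.2163 - 0.947i)|11⟩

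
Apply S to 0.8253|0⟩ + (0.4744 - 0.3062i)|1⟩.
0.8253|0⟩ + (0.3062 + 0.4744i)|1⟩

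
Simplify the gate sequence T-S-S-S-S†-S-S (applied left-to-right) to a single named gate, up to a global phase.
T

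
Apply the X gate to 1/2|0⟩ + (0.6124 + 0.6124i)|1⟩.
(0.6124 + 0.6124i)|0⟩ + 1/2|1⟩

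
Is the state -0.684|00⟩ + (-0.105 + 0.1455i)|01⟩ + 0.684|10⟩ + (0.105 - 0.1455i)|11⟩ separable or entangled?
Separable

Writing the state as a|00⟩ + b|01⟩ + c|10⟩ + d|11⟩, it is a product state iff ad − bc = 0.
Here (a, b, c, d) = (-0.684, (-0.105 + 0.1455i), 0.684, (0.105 - 0.1455i)): ad − bc = (-0.684)(0.105 - 0.1455i) − (-0.105 + 0.1455i)(0.684) = 0, so the state is separable.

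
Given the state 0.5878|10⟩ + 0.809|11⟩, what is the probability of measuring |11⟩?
0.6545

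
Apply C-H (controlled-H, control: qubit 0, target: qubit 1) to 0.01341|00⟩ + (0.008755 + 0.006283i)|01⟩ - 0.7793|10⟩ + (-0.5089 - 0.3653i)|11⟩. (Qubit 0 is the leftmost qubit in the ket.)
0.01341|00⟩ + (0.008755 + 0.006283i)|01⟩ + (-0.9109 - 0.2583i)|10⟩ + (-0.1912 + 0.2583i)|11⟩

C-H leaves the control-|0⟩ kets |00⟩, |01⟩ unchanged and applies H to qubit 1 on the control-|1⟩ pair (|10⟩, |11⟩).
H = [[1/√2, 1/√2], [1/√2, -1/√2]].
With a = amp(|10⟩) = -0.7793 and b = amp(|11⟩) = (-0.5089 - 0.3653i):
new amp(|10⟩) = (1/√2)·a + (1/√2)·b = (-0.9109 - 0.2583i)
new amp(|11⟩) = (1/√2)·a + (-1/√2)·b = (-0.1912 + 0.2583i)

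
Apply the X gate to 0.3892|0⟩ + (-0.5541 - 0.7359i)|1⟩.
(-0.5541 - 0.7359i)|0⟩ + 0.3892|1⟩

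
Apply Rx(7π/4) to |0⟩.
-0.9239|0⟩ - 0.3827i|1⟩

Rx(7π/4) = [[cos(θ/2), −i·sin(θ/2)], [−i·sin(θ/2), cos(θ/2)]]; θ = 7π/4, cos(θ/2) ≈ -0.92388, sin(θ/2) ≈ 0.382683.
With a = amp(|0⟩) = 1 and b = amp(|1⟩) = 0:
new amp(|0⟩) = (-0.92388)·a + (-0.382683i)·b = -0.9239
new amp(|1⟩) = (-0.382683i)·a + (-0.92388)·b = -0.3827i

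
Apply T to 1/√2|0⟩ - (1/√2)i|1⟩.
1/√2|0⟩ + (1/2 - (1/2)i)|1⟩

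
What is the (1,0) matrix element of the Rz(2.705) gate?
0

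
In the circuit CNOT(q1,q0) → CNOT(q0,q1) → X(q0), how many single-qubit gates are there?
1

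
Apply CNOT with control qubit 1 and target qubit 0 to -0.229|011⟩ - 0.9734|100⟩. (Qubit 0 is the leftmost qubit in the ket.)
-0.9734|100⟩ - 0.229|111⟩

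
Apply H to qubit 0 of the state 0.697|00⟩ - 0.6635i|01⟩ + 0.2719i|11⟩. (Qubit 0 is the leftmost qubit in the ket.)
0.4929|00⟩ - 0.2769i|01⟩ + 0.4929|10⟩ - 0.6614i|11⟩

H on qubit 0 mixes each pair of kets that differ only in qubit 0: amplitudes (a, b) of (|…0…⟩, |…1…⟩) become ((a + b)/√2, (a − b)/√2). Kets absent from the input have amplitude 0.
(|00⟩, |10⟩): (a, b) = (0.697, 0) → (0.4929, 0.4929)
(|01⟩, |11⟩): (a, b) = (-0.6635i, 0.2719i) → (-0.2769i, -0.6614i)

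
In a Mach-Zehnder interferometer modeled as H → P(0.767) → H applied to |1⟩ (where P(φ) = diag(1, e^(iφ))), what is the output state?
(0.14 - 0.347i)|0⟩ + (0.86 + 0.347i)|1⟩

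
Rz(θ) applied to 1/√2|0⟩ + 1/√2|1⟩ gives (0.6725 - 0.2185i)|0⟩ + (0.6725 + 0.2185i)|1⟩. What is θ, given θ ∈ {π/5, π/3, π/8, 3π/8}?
π/5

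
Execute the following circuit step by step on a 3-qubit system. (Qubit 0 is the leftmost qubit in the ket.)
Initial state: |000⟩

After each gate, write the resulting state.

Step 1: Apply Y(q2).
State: i|001⟩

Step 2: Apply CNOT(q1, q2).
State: i|001⟩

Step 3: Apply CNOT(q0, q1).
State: i|001⟩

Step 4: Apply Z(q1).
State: i|001⟩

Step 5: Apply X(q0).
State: i|101⟩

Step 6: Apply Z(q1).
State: i|101⟩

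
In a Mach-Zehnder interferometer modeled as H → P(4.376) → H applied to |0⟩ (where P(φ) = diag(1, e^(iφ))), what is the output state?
(0.335 - 0.472i)|0⟩ + (0.665 + 0.472i)|1⟩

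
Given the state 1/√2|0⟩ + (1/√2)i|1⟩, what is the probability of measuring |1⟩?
1/2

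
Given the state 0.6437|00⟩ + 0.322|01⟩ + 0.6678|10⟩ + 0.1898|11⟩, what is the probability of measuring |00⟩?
0.4143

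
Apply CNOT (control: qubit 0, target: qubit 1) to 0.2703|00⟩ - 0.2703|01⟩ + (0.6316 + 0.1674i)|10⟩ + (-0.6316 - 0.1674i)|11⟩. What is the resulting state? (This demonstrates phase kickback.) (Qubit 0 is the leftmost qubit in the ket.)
0.2703|00⟩ - 0.2703|01⟩ + (-0.6316 - 0.1674i)|10⟩ + (0.6316 + 0.1674i)|11⟩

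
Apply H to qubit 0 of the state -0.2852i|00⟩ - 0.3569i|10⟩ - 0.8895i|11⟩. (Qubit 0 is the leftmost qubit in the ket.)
-0.454i|00⟩ - 0.629i|01⟩ + 0.0507i|10⟩ + 0.629i|11⟩

H on qubit 0 mixes each pair of kets that differ only in qubit 0: amplitudes (a, b) of (|…0…⟩, |…1…⟩) become ((a + b)/√2, (a − b)/√2). Kets absent from the input have amplitude 0.
(|00⟩, |10⟩): (a, b) = (-0.2852i, -0.3569i) → (-0.454i, 0.0507i)
(|01⟩, |11⟩): (a, b) = (0, -0.8895i) → (-0.629i, 0.629i)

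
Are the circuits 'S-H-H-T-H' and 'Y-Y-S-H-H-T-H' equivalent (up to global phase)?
Yes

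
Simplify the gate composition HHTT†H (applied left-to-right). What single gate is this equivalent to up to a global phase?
H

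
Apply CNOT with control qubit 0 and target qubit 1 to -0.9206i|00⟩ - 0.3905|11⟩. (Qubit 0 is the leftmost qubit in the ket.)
-0.9206i|00⟩ - 0.3905|10⟩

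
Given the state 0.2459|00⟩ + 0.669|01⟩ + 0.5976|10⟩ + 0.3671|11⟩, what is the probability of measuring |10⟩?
0.3571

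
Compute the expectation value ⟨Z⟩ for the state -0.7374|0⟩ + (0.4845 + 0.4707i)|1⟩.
0.08746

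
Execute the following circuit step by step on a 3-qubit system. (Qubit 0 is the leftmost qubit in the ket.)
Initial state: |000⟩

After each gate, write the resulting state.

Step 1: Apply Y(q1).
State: i|010⟩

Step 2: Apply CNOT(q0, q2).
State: i|010⟩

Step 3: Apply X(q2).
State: i|011⟩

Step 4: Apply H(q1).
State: (1/√2)i|001⟩ - (1/√2)i|011⟩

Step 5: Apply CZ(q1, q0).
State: (1/√2)i|001⟩ - (1/√2)i|011⟩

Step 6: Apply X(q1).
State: -(1/√2)i|001⟩ + (1/√2)i|011⟩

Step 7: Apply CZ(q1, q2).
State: -(1/√2)i|001⟩ - (1/√2)i|011⟩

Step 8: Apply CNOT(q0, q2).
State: -(1/√2)i|001⟩ - (1/√2)i|011⟩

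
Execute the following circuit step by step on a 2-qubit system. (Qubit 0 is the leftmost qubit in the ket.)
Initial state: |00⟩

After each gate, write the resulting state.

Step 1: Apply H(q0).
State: 1/√2|00⟩ + 1/√2|10⟩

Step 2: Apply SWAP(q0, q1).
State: 1/√2|00⟩ + 1/√2|01⟩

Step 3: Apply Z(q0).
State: 1/√2|00⟩ + 1/√2|01⟩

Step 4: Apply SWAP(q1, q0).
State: 1/√2|00⟩ + 1/√2|10⟩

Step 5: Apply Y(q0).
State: -(1/√2)i|00⟩ + (1/√2)i|10⟩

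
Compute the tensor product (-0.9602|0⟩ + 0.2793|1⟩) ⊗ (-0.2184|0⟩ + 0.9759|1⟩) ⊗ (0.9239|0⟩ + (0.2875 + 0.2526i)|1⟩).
0.1937|000⟩ + (0.06029 + 0.05297i)|001⟩ - 0.8657|010⟩ + (-0.2694 - 0.2367i)|011⟩ - 0.05636|100⟩ + (-0.01754 - 0.01541i)|101⟩ + 0.2518|110⟩ + (0.07836 + 0.06885i)|111⟩

amp(|b₁b₂…⟩) = product of the factor amplitudes for bits b₁, b₂, …; only kets whose every factor amplitude is nonzero survive.
|000⟩: (-0.9602)(-0.2184)(0.9239) = 0.1937
|001⟩: (-0.9602)(-0.2184)(0.2875 + 0.2526i) = (0.06029 + 0.05297i)
|010⟩: (-0.9602)(0.9759)(0.9239) = -0.8657
|011⟩: (-0.9602)(0.9759)(0.2875 + 0.2526i) = (-0.2694 - 0.2367i)
|100⟩: (0.2793)(-0.2184)(0.9239) = -0.05636
|101⟩: (0.2793)(-0.2184)(0.2875 + 0.2526i) = (-0.01754 - 0.01541i)
|110⟩: (0.2793)(0.9759)(0.9239) = 0.2518
|111⟩: (0.2793)(0.9759)(0.2875 + 0.2526i) = (0.07836 + 0.06885i)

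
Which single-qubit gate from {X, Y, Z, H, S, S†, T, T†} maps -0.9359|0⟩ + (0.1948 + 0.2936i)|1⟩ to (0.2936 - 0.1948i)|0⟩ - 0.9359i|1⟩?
Y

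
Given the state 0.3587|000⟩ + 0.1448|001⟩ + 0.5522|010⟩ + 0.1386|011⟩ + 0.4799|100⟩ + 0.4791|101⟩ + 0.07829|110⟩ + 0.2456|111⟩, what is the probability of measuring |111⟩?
0.06032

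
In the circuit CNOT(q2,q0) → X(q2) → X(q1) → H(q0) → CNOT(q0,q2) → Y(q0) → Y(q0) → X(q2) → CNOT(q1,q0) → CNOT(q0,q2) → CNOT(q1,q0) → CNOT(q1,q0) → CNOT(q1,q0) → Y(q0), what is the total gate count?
14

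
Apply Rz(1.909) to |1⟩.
(0.578 + 0.816i)|1⟩

Rz(1.909) = [[e^(−iθ/2), 0], [0, e^(iθ/2)]] with e^(±iθ/2) = cos(θ/2) ± i·sin(θ/2); θ = 1.909, cos(θ/2) ≈ 0.578017, sin(θ/2) ≈ 0.816025.
With a = amp(|0⟩) = 0 and b = amp(|1⟩) = 1:
new amp(|0⟩) = (0.578017 - 0.816025i)·a = 0
new amp(|1⟩) = (0.578017 + 0.816025i)·b = (0.578 + 0.816i)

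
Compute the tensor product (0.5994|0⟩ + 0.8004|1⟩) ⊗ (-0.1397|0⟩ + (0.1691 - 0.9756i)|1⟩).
-0.08374|00⟩ + (0.1014 - 0.5848i)|01⟩ - 0.1118|10⟩ + (0.1353 - 0.7809i)|11⟩

amp(|b₁b₂…⟩) = product of the factor amplitudes for bits b₁, b₂, …; only kets whose every factor amplitude is nonzero survive.
|00⟩: (0.5994)(-0.1397) = -0.08374
|01⟩: (0.5994)(0.1691 - 0.9756i) = (0.1014 - 0.5848i)
|10⟩: (0.8004)(-0.1397) = -0.1118
|11⟩: (0.8004)(0.1691 - 0.9756i) = (0.1353 - 0.7809i)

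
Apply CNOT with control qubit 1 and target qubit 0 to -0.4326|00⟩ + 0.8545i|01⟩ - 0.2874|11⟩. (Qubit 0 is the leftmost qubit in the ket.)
-0.4326|00⟩ - 0.2874|01⟩ + 0.8545i|11⟩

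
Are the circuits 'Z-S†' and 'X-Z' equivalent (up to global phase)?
No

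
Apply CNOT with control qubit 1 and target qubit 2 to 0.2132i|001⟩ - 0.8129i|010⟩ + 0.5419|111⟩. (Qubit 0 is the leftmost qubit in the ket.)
0.2132i|001⟩ - 0.8129i|011⟩ + 0.5419|110⟩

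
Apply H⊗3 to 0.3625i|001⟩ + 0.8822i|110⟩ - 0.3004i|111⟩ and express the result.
0.3339i|000⟩ + 0.2899i|001⟩ - 0.07753i|010⟩ - 0.5463i|011⟩ - 0.07753i|100⟩ - 0.5463i|101⟩ + 0.3339i|110⟩ + 0.2899i|111⟩

H⊗3 gives amp(|y⟩) = (1/2√2) Σ_x (−1)^(x·y) amp(|x⟩), where x·y is the number of positions in which both x and y have a 1.
|000⟩: (0.3625i + 0.8822i - 0.3004i)/(2√2) = 0.3339i
|001⟩: (-0.3625i + 0.8822i + 0.3004i)/(2√2) = 0.2899i
|010⟩: (0.3625i - 0.8822i + 0.3004i)/(2√2) = -0.07753i
|011⟩: (-0.3625i - 0.8822i - 0.3004i)/(2√2) = -0.5463i
|100⟩: (0.3625i - 0.8822i + 0.3004i)/(2√2) = -0.07753i
|101⟩: (-0.3625i - 0.8822i - 0.3004i)/(2√2) = -0.5463i
|110⟩: (0.3625i + 0.8822i - 0.3004i)/(2√2) = 0.3339i
|111⟩: (-0.3625i + 0.8822i + 0.3004i)/(2√2) = 0.2899i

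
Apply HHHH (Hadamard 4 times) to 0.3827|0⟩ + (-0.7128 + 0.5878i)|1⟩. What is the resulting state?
0.3827|0⟩ + (-0.7128 + 0.5878i)|1⟩

H² = I, so an even number of Hadamards cancels: H^4 = I and the state is unchanged.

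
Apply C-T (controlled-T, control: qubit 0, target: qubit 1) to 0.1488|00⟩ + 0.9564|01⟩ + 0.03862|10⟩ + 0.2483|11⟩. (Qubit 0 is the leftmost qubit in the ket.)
0.1488|00⟩ + 0.9564|01⟩ + 0.03862|10⟩ + (0.1756 + 0.1756i)|11⟩

C-T leaves the control-|0⟩ kets |00⟩, |01⟩ unchanged and applies T to qubit 1 on the control-|1⟩ pair (|10⟩, |11⟩).
T = [[1, 0], [0, (1/√2 + (1/√2)i)]].
With a = amp(|10⟩) = 0.03862 and b = amp(|11⟩) = 0.2483:
new amp(|10⟩) = (1)·a = 0.03862
new amp(|11⟩) = (1/√2 + (1/√2)i)·b = (0.1756 + 0.1756i)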